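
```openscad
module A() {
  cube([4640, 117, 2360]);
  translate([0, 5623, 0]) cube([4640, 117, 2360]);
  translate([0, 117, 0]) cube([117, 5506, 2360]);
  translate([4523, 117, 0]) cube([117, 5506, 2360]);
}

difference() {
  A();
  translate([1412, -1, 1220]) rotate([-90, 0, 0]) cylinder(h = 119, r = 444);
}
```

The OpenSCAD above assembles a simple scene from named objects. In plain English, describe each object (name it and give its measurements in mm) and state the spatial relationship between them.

A is the wall frame of a small rectangular building: four walls, each 2360 mm tall and 117 mm thick, enclosing a footprint 4640 mm (x) by 5740 mm (y) outside-to-outside, with no floor or roof. The front and back walls (the −y and +y sides) span the full width; the two side walls fit between them.

The house frame has a circular hole of radius 444 mm through its front wall, centred at (x = 1412, z = 1220).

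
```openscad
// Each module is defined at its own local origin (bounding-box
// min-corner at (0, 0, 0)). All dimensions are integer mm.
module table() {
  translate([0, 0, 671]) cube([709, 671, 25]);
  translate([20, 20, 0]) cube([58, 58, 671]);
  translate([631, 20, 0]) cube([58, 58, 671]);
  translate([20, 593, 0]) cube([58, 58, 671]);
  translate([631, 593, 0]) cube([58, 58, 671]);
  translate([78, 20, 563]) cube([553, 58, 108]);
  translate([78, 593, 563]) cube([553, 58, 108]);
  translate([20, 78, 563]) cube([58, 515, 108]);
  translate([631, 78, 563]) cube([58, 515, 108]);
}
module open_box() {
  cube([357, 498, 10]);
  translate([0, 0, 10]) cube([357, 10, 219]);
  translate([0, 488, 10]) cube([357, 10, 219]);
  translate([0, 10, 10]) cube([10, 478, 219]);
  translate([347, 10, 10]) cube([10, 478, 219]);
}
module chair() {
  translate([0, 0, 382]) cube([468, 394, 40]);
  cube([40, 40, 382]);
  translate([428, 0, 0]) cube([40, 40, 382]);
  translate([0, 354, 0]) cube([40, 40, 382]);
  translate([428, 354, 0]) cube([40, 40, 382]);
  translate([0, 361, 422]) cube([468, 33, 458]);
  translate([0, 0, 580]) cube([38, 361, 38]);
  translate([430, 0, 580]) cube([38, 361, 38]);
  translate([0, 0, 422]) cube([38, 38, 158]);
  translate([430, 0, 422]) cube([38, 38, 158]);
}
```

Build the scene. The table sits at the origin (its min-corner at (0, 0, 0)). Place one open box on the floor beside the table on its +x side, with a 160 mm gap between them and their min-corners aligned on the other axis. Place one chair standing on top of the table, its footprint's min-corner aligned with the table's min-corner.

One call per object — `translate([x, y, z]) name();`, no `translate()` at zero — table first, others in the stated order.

table();
translate([869, 0, 0]) open_box();
translate([0, 0, 696]) chair();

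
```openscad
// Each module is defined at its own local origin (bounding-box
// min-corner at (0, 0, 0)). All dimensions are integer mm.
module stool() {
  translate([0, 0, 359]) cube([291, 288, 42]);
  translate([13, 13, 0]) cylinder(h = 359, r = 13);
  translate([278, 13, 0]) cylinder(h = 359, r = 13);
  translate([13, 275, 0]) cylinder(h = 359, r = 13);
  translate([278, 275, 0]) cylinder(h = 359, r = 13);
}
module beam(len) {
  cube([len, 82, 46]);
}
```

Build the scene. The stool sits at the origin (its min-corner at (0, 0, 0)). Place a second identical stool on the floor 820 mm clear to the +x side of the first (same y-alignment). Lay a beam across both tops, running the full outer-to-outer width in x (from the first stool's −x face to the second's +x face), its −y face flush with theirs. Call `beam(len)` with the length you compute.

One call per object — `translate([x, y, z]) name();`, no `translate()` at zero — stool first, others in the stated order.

stool();
translate([1111, 0, 0]) stool();
translate([0, 0, 401]) beam(1402);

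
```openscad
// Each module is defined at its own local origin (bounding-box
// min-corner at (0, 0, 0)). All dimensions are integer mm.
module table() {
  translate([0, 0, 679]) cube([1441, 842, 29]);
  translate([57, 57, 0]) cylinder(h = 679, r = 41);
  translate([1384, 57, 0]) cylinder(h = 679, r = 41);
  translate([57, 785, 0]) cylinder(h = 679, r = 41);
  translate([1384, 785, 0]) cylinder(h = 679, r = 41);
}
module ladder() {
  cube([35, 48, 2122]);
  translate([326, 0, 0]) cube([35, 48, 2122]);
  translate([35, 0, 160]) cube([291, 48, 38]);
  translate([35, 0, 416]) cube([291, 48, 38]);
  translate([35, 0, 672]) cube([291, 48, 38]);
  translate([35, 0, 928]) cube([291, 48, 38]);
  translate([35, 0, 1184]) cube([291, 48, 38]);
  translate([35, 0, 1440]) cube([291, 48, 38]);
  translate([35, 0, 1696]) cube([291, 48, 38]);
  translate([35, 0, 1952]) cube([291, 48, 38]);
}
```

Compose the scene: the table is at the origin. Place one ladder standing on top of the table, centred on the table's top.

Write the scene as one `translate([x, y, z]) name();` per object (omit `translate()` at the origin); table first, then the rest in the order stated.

table();
translate([540, 397, 708]) ladder();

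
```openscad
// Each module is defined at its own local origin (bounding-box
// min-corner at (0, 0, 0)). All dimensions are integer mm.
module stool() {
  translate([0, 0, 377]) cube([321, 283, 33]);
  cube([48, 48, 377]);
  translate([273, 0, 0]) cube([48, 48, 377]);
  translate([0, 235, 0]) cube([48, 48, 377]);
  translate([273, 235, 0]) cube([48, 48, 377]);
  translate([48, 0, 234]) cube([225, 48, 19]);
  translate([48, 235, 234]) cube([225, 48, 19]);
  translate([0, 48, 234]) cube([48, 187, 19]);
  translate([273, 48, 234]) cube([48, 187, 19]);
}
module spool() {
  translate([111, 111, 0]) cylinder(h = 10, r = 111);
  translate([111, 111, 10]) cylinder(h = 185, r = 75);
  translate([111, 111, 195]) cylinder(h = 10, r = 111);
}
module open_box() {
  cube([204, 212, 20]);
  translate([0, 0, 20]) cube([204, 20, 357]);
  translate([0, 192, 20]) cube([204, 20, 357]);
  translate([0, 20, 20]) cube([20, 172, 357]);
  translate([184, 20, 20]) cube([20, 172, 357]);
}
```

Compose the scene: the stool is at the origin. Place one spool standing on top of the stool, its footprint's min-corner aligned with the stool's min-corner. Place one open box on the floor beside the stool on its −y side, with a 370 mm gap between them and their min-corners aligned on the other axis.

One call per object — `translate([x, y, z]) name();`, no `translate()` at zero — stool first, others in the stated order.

stool();
translate([0, 0, 410]) spool();
translate([0, -582, 0]) open_box();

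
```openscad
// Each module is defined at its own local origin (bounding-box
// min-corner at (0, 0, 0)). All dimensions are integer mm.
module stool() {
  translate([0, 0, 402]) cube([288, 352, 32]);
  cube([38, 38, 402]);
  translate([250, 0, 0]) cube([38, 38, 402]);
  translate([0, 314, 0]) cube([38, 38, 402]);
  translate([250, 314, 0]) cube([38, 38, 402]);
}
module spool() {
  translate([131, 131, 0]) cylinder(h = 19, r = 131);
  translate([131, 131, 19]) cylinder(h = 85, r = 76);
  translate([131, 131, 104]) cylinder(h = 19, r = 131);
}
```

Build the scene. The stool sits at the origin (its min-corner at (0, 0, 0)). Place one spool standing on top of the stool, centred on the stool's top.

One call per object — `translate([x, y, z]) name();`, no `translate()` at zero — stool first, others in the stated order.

stool();
translate([13, 45, 434]) spool();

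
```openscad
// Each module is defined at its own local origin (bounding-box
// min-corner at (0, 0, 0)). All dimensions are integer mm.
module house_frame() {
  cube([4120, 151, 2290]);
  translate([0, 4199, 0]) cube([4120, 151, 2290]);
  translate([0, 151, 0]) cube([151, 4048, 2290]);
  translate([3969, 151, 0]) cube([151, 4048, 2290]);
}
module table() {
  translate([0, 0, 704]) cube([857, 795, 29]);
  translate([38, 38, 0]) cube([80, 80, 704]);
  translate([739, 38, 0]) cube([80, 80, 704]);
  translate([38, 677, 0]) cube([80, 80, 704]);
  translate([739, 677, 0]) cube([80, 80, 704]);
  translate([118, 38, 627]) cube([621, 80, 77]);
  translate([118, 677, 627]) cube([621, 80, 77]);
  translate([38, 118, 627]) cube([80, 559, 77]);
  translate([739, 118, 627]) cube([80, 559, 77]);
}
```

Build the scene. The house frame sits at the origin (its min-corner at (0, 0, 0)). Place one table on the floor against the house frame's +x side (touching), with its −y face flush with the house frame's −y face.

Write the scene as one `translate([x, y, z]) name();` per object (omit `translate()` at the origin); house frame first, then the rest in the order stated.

house_frame();
translate([4120, 0, 0]) table();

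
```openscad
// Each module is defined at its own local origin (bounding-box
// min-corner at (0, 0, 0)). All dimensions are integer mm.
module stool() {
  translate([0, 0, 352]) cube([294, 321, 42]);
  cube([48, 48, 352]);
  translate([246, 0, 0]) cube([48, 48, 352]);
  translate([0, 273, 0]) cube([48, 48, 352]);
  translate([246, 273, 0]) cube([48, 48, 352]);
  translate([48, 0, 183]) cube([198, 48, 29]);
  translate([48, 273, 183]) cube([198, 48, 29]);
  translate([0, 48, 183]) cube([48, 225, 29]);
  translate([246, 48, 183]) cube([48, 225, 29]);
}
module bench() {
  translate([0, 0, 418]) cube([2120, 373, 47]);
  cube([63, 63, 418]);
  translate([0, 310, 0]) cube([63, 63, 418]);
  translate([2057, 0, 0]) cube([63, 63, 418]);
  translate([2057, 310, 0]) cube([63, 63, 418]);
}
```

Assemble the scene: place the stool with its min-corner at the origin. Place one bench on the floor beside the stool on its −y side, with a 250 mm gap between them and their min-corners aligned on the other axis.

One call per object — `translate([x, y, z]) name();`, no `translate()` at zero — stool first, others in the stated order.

stool();
translate([0, -623, 0]) bench();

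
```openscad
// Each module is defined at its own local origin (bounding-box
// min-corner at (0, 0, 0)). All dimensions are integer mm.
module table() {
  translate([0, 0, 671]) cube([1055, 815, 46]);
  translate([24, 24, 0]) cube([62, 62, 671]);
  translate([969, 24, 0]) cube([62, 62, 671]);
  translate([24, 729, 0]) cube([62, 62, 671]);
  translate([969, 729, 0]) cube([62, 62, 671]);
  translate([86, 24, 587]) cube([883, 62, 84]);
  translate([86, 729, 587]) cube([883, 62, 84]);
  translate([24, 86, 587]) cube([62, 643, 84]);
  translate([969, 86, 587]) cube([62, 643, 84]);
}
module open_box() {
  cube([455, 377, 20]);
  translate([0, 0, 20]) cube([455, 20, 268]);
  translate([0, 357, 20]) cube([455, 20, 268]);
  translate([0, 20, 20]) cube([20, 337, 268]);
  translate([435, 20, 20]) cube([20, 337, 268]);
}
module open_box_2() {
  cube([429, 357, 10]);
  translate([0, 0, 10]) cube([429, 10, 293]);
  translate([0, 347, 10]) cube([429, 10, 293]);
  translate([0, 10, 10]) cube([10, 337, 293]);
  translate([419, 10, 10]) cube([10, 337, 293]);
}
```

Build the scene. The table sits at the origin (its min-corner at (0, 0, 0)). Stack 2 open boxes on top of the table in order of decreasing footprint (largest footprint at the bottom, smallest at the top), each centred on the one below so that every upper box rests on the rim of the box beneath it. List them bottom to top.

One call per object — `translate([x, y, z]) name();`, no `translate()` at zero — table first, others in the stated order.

table();
translate([300, 219, 717]) open_box();
translate([313, 229, 1005]) open_box_2();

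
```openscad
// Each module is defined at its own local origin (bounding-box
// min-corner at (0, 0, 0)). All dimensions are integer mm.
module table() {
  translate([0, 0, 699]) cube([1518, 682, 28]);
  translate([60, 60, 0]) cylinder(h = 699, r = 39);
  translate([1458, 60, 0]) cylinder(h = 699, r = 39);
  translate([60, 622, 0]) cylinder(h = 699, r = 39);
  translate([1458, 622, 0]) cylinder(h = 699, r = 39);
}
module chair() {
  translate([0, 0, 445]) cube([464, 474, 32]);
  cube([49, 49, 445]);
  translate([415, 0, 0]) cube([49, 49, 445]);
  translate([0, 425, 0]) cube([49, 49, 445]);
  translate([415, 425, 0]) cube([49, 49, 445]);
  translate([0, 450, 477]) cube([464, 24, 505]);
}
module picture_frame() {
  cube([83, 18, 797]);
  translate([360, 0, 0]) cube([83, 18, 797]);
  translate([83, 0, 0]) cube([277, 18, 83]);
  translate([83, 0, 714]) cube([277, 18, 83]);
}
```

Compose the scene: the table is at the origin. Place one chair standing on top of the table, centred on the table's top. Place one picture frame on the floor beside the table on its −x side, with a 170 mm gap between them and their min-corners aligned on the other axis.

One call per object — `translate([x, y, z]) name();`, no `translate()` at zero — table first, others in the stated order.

table();
translate([527, 104, 727]) chair();
translate([-613, 0, 0]) picture_frame();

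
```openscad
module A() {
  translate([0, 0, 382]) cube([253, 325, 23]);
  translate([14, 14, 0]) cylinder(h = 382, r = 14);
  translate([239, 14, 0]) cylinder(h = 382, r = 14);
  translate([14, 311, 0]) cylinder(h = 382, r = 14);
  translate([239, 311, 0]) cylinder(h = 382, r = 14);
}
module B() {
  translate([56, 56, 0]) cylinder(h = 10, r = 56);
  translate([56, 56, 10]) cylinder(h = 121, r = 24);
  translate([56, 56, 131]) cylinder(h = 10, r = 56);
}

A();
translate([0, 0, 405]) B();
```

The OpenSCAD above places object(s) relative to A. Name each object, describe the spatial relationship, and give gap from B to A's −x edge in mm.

A is a stool. B is a spool. The spool is on top of the stool. The gap from the spool to the stool's −x edge is 0 mm.

The spool's min-x is at 0; the stool's min-x is 0; gap = 0 mm.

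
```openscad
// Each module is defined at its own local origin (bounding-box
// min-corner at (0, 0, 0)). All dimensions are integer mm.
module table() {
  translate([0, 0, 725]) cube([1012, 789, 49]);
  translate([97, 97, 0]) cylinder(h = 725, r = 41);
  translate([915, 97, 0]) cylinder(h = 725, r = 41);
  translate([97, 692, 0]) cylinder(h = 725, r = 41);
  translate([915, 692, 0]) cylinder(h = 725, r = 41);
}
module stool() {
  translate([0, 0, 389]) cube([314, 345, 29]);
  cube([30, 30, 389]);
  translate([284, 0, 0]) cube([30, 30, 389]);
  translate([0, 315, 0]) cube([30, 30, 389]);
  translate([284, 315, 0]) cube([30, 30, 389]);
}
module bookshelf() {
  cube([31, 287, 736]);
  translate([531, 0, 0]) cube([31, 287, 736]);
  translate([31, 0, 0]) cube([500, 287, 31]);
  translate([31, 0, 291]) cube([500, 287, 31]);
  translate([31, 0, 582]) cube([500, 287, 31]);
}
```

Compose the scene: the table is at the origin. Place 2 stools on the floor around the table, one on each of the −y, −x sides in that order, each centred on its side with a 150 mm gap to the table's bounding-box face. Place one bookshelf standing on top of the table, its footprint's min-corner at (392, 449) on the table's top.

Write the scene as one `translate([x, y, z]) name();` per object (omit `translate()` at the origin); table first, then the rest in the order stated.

table();
translate([349, -495, 0]) stool();
translate([-464, 222, 0]) stool();
translate([392, 449, 774]) bookshelf();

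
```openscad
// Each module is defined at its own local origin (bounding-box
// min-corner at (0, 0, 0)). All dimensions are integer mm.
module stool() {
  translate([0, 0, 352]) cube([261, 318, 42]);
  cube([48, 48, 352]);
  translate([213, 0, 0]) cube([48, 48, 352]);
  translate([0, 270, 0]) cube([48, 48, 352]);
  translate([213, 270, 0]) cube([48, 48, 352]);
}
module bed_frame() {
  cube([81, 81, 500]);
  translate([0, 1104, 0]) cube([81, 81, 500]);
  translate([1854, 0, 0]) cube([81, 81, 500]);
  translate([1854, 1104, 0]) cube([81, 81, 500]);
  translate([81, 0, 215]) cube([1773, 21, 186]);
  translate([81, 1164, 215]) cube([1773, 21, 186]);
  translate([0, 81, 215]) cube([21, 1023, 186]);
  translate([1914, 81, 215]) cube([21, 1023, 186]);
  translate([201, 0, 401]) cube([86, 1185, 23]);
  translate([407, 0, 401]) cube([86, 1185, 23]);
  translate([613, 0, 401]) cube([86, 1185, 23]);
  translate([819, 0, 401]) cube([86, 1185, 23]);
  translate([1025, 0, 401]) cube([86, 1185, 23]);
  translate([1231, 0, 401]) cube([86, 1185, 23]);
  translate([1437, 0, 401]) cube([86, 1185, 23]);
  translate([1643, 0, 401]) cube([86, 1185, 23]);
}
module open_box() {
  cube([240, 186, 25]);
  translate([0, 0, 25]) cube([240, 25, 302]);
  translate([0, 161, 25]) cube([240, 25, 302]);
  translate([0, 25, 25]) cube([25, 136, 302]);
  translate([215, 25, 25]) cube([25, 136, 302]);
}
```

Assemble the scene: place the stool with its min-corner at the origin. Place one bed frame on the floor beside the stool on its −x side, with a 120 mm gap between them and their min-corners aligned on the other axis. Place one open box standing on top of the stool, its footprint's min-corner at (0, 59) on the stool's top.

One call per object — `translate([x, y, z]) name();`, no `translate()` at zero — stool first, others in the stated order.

stool();
translate([-2055, 0, 0]) bed_frame();
translate([0, 59, 394]) open_box();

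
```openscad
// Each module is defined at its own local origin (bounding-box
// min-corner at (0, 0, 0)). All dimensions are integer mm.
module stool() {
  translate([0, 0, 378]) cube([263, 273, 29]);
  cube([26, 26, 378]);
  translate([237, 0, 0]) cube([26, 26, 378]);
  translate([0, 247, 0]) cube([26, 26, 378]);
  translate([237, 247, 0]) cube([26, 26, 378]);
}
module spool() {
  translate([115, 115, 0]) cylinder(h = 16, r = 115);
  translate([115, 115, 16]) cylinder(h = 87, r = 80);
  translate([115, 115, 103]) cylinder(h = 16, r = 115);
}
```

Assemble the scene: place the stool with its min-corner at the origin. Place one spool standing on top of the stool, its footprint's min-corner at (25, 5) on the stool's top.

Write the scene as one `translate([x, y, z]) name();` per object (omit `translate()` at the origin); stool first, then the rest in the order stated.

stool();
translate([25, 5, 407]) spool();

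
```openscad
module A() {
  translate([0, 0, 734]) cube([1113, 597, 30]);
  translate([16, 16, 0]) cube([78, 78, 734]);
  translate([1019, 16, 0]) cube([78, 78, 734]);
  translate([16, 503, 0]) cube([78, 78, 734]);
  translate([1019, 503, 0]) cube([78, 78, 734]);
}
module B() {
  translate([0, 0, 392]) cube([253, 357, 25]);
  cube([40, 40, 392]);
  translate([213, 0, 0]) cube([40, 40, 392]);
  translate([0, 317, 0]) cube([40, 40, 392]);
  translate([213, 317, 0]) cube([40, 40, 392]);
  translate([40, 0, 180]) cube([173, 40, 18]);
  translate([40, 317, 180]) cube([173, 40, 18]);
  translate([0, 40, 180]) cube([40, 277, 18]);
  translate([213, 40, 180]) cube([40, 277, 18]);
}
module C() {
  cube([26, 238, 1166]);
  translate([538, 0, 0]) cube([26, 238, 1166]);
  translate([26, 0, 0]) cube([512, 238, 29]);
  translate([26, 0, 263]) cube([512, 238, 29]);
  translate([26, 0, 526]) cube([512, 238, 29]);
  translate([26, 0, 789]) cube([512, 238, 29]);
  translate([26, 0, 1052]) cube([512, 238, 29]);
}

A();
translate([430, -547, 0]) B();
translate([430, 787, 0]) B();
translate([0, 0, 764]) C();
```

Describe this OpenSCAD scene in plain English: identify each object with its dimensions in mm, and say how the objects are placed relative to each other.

A is a table: top 1113 mm (x) × 597 mm (y), 30 mm thick, upper face at z = 764 mm, on four 78×78 mm square legs, each inset 16 mm from the nearest pair of top edges, running from z = 0 to the bottom of the top.

B is a four-legged stool. The seat is a 253×357×25 mm slab whose top surface is at z = 417 mm; four square legs, each 40×40 mm in cross-section, run from the floor (z = 0) to the underside of the seat, each flush with a corner of the seat. Four stretchers, 40 mm wide and 18 mm tall, connect adjacent legs with their undersides at z = 180 mm, each running between the inner faces of the legs it joins and aligned with the legs' outer faces on the other axis.

C is an open bookshelf. Two side panels, each 26 mm thick, 238 mm deep and 1166 mm tall, stand 564 mm apart (outside-to-outside). Between them sit 5 shelves, each 29 mm thick and 238 mm deep, spanning the full gap between the sides. The bottom shelf rests on the floor (its underside at z = 0) and the clear gap between one shelf's top and the next shelf's underside is 234 mm.

Two stools sit around the table at the −y, +y sides. The bookshelf is on top of the table.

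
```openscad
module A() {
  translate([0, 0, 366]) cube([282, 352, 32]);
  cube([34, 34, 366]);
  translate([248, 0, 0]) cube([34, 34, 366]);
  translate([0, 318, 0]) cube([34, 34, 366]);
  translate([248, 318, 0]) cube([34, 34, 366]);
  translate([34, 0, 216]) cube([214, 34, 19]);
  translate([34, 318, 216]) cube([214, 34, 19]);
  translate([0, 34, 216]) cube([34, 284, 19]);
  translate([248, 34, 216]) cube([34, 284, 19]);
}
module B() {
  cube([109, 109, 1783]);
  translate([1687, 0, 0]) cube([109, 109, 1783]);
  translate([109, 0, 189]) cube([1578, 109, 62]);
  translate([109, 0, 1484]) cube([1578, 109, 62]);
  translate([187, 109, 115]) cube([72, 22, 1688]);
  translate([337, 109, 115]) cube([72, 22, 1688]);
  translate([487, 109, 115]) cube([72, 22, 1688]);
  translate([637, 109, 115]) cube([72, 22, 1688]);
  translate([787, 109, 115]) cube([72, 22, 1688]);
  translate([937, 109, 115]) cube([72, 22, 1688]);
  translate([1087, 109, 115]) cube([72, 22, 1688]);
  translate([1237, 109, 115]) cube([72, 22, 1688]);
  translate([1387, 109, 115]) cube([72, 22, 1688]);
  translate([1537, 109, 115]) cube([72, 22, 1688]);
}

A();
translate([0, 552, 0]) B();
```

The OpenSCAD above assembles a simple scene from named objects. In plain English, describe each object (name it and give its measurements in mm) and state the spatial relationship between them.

A is a four-legged stool. The seat is 282×352 mm, 32 mm thick, top at z = 398 mm. It stands on four square legs, each 34×34 mm in cross-section, from z = 0 to the seat underside, each flush with a corner of the seat. Four stretchers, 34 mm wide and 19 mm tall, connect adjacent legs with their undersides at z = 216 mm, each running between the inner faces of the legs it joins and aligned with the legs' outer faces on the other axis.

B is a fence section. Two 109×109 mm posts, 1783 mm tall, stand on the floor with a clear span of 1578 mm between their inner faces. Two horizontal rails of 109×62 mm section span the gap between the posts with their undersides at z = 189 mm and z = 1484 mm, flush with the posts' −y face. 10 pickets, each 72 mm wide, 22 mm thick and 1688 mm tall, are fixed to the +y face of the rails with their bottoms at z = 115 mm, evenly spaced across the span with equal gaps (rounded down to the nearest mm) at the −x end and between each pair — any rounding remainder accumulates at the +x end.

The fence section is on the floor beside the stool on its +y side.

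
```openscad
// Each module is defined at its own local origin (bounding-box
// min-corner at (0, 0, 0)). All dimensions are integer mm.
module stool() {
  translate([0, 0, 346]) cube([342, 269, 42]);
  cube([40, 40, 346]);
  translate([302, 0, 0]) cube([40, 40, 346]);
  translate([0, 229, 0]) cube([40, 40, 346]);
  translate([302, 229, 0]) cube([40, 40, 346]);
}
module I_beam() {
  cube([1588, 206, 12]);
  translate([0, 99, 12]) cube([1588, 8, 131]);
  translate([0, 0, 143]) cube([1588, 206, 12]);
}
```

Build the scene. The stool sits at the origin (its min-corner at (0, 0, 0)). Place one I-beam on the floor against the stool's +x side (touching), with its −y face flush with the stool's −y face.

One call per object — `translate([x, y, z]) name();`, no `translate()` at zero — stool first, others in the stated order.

stool();
translate([342, 0, 0]) I_beam();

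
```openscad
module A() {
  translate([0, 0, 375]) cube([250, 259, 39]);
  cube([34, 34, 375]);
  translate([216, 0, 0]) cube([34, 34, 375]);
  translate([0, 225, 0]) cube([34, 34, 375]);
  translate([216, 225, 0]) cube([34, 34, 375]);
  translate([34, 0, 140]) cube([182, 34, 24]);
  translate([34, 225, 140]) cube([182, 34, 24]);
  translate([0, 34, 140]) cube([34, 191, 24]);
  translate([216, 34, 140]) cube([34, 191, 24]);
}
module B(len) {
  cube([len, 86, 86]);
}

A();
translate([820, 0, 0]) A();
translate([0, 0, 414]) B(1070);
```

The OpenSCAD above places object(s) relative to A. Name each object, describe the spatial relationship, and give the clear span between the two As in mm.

A is a stool. B is a beam. A beam spans the tops of two stools. The clear span between the two stools is 570 mm.

Second stool starts at x = 820; first ends at x = 250; clear span = 820 − 250 = 570 mm.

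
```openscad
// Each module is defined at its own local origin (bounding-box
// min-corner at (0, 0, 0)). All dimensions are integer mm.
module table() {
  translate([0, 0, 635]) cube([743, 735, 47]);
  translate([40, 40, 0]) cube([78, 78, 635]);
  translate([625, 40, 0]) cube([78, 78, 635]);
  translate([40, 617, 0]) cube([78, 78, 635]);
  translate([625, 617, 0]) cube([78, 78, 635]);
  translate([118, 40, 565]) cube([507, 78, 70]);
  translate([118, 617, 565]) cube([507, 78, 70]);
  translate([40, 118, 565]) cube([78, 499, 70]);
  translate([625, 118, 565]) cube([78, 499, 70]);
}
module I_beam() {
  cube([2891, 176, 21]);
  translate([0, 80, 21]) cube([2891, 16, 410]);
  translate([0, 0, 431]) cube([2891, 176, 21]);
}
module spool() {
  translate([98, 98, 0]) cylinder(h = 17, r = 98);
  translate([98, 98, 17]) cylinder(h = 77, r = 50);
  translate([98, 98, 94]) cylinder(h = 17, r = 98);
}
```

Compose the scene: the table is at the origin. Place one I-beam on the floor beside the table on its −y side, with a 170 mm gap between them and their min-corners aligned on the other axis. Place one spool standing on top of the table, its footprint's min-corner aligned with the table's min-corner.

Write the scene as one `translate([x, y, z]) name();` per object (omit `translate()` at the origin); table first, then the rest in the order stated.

table();
translate([0, -346, 0]) I_beam();
translate([0, 0, 682]) spool();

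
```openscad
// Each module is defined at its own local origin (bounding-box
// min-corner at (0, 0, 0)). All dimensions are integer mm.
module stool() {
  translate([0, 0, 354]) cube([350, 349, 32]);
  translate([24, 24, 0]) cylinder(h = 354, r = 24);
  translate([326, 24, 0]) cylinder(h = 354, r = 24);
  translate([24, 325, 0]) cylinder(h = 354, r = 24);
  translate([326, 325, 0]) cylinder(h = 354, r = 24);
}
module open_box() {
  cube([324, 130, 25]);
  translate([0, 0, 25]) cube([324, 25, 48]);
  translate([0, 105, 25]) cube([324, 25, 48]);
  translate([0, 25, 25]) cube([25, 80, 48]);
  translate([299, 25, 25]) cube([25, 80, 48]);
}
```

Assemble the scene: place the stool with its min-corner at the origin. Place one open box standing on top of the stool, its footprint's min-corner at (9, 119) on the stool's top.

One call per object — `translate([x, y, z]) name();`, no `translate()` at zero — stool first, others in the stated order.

stool();
translate([9, 119, 386]) open_box();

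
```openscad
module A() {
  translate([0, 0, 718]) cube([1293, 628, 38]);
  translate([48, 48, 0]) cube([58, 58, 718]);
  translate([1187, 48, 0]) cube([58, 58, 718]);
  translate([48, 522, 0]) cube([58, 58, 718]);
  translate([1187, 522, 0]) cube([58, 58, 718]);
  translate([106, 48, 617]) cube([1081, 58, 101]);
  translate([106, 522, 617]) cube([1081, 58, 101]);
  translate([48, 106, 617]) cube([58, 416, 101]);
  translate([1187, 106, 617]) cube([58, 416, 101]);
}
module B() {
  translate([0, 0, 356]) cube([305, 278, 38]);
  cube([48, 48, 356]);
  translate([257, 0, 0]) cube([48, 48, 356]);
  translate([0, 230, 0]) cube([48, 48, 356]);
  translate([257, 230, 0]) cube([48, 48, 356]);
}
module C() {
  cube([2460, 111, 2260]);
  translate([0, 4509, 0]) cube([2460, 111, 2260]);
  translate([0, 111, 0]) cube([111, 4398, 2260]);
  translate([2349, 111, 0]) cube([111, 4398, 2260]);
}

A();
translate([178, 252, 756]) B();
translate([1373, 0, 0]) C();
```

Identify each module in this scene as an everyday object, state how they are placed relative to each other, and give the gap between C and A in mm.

A is a table. B is a stool. C is a house frame. The stool is on top of the table. The house frame is on the floor beside the table on its +x side. The gap between the house frame and the table is 80 mm.

The house frame's nearest face is 80 mm from the table's +x face.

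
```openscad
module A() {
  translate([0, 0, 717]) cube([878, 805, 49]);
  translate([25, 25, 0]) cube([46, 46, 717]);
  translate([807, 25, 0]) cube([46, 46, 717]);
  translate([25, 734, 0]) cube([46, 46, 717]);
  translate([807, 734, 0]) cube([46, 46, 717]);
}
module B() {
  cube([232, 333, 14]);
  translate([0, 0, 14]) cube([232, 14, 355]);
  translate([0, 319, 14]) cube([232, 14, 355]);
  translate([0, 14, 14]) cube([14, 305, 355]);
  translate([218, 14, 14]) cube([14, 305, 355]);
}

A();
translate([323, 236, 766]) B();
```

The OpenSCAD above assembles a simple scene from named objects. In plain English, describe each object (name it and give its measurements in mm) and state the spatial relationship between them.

A is a table with a 878×805 mm rectangular top, 49 mm thick, top surface at z = 766 mm, supported by four 46×46 mm square legs, each inset 25 mm from the nearest pair of top edges, running from the floor.

B is an open-topped rectangular box: outside dimensions 232×333×369 mm, with a uniform wall and base thickness of 14 mm. The base is a full 232×333 slab on the floor; four walls sit on top of the base. The front and back walls (the −y and +y sides) span the full width; the two side walls fit between them.

The open box is on top of the table, centred.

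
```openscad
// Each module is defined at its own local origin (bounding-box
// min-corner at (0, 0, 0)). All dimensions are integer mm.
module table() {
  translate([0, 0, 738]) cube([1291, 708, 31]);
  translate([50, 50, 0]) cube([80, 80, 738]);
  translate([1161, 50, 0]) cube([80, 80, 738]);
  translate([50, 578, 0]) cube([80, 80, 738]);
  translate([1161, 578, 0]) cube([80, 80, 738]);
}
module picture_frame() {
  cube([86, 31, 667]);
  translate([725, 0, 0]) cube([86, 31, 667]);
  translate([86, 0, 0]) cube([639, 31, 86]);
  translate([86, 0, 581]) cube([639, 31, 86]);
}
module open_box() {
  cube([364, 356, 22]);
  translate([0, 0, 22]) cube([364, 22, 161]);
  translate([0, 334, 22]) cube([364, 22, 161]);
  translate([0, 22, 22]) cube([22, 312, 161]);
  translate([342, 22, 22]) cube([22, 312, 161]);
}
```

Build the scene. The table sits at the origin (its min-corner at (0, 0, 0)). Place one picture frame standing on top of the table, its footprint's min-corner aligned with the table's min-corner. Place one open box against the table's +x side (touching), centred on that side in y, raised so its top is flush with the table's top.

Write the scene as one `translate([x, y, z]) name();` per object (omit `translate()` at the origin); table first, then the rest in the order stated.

table();
translate([0, 0, 769]) picture_frame();
translate([1291, 176, 586]) open_box();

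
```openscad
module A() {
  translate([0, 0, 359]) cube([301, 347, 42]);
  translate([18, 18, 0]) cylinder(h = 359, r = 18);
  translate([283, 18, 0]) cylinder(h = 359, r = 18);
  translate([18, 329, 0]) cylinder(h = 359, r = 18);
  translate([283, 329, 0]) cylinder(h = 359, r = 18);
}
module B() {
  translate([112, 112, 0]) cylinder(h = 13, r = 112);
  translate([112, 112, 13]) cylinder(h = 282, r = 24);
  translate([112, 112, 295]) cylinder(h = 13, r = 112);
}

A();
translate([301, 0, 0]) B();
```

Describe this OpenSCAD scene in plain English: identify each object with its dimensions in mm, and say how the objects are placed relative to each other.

A is a four-legged stool. The seat is a 301×347×42 mm slab whose top surface is at z = 401 mm; four round legs, each 36 mm in diameter, run from the floor (z = 0) to the underside of the seat, each leg's axis is inset half a diameter from the nearest pair of seat edges (so the leg's bounding box is flush with the corner).

B is a spool: two coaxial disc flanges of radius 112 mm and thickness 13 mm, joined by a core cylinder of radius 24 mm and height 282 mm. The lower flange rests on z = 0 and the three cylinders share a vertical axis.

The spool is against the stool's +x side, with their −y faces flush.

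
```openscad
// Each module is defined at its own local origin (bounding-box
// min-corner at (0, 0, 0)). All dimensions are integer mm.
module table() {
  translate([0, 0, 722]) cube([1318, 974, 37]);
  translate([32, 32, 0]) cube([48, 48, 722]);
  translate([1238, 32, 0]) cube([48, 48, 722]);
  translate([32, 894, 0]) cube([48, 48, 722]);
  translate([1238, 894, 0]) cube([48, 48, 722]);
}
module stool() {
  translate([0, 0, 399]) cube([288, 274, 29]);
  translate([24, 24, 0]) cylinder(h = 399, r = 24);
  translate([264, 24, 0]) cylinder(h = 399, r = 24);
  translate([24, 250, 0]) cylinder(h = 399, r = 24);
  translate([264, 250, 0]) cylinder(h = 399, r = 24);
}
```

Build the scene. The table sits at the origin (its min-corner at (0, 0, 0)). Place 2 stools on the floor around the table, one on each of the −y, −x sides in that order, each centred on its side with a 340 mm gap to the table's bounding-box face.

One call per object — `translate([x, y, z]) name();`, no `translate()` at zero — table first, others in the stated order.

table();
translate([515, -614, 0]) stool();
translate([-628, 350, 0]) stool();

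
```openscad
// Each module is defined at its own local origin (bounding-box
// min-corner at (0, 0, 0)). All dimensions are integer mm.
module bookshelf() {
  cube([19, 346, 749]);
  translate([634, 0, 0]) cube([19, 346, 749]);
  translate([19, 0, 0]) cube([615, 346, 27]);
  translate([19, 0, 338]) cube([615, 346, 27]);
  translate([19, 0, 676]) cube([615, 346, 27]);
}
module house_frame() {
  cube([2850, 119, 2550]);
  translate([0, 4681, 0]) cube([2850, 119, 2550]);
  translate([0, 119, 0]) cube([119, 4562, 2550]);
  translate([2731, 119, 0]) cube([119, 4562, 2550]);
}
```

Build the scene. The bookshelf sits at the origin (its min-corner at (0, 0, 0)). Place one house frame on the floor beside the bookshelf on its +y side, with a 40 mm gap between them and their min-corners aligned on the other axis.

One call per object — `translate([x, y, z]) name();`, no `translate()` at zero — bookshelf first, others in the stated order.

bookshelf();
translate([0, 386, 0]) house_frame();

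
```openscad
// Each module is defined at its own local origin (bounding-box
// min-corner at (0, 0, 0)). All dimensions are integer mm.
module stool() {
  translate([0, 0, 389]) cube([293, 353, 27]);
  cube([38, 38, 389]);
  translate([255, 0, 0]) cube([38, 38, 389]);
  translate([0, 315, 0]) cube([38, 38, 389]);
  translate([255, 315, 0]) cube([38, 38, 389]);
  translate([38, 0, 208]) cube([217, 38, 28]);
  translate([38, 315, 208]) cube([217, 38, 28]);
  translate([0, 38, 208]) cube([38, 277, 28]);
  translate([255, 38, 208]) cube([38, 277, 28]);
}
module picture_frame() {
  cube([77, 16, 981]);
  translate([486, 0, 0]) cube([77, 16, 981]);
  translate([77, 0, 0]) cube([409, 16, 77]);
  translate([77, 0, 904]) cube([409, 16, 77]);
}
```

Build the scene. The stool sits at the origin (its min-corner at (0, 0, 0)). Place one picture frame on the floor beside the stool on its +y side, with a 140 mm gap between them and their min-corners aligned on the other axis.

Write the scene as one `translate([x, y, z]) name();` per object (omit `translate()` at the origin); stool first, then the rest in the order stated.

stool();
translate([0, 493, 0]) picture_frame();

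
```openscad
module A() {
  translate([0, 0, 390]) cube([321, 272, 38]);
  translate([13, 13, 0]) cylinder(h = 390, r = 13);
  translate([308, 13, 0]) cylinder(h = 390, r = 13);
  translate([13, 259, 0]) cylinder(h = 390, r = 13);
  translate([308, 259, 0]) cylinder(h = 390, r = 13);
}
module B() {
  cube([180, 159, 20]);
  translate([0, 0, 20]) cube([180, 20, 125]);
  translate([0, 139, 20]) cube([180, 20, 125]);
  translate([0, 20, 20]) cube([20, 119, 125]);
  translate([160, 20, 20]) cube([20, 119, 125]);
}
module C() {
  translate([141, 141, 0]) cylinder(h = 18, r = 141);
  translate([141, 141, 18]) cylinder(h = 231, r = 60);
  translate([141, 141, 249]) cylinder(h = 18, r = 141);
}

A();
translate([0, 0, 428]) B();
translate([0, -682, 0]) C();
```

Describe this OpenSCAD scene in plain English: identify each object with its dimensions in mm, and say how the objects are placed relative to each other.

A is a four-legged stool. The seat is a 321×272×38 mm slab whose top surface is at z = 428 mm; four round legs, each 26 mm in diameter, run from the floor (z = 0) to the underside of the seat, each leg's axis is inset half a diameter from the nearest pair of seat edges (so the leg's bounding box is flush with the corner).

B is an open storage box with external size 180×159×145 mm and wall thickness 20 mm (the base is also 20 mm thick). The base covers the whole footprint; the four walls stand on the base, with the y-facing walls full-width and the x-facing walls fitting between their inner faces.

C is a spool: two coaxial disc flanges of radius 141 mm and thickness 18 mm, joined by a core cylinder of radius 60 mm and height 231 mm. The lower flange rests on z = 0 and the three cylinders share a vertical axis.

The open box is on top of the stool. The spool is on the floor beside the stool on its −y side.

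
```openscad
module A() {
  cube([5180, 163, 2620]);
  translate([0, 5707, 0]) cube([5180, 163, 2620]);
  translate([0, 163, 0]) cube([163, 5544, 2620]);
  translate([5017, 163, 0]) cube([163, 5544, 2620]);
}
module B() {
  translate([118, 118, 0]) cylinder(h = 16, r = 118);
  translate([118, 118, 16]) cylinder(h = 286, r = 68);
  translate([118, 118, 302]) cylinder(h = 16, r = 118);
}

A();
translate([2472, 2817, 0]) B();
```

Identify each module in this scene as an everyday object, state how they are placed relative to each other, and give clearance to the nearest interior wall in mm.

A is a house frame. B is a spool. The spool sits inside the house frame, centred. The clearance to the nearest interior wall is 2309 mm.

Clearances: x = 2309, y = 2654; minimum 2309 mm.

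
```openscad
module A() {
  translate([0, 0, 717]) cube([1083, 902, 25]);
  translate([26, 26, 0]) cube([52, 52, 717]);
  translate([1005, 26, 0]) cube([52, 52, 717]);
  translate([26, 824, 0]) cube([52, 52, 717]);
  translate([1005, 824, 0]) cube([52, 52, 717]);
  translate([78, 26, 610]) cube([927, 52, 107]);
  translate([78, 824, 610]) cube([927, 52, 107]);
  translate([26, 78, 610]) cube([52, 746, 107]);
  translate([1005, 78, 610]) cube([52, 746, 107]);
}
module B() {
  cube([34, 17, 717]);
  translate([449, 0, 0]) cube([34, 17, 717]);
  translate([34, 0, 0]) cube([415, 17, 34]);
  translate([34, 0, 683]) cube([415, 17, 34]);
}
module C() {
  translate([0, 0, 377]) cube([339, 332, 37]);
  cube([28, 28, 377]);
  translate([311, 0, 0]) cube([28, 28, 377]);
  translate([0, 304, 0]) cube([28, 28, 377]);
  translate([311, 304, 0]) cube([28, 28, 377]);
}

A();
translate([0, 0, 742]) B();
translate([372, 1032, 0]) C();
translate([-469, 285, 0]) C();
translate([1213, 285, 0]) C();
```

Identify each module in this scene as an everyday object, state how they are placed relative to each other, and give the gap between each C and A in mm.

A is a table. B is a picture frame. C is a stool. The picture frame is on top of the table. Three stools sit around the table at the +y, −x, +x sides. The gap between each stool and the table is 130 mm.

Each stool's nearest face is 130 mm from the table's bounding box.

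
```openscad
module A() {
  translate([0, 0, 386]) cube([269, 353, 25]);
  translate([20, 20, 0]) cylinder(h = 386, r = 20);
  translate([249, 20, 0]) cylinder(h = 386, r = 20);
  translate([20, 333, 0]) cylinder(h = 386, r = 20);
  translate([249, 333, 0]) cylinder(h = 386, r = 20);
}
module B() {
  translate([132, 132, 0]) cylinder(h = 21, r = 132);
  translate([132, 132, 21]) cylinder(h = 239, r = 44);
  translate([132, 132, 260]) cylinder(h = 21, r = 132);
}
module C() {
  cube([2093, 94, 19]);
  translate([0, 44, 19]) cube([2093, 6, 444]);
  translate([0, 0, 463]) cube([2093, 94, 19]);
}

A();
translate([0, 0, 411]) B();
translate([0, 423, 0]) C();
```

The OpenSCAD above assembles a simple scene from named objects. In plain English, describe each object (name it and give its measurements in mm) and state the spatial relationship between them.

A is a four-legged stool. The seat is a 269×353×25 mm slab whose top surface is at z = 411 mm; four round legs, each 40 mm in diameter, run from the floor (z = 0) to the underside of the seat, each leg's axis is inset half a diameter from the nearest pair of seat edges (so the leg's bounding box is flush with the corner).

B is a spool: two coaxial disc flanges of radius 132 mm and thickness 21 mm, joined by a core cylinder of radius 44 mm and height 239 mm. The lower flange rests on z = 0 and the three cylinders share a vertical axis.

C is an I-beam lying along x, 2093 mm long. Overall section height 482 mm. Two flanges 94 mm wide (y) and 19 mm thick, one on the floor and one at the top; a web 6 mm thick runs between them, centred on the flange width.

The spool is on top of the stool. The I-beam is on the floor beside the stool on its +y side.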